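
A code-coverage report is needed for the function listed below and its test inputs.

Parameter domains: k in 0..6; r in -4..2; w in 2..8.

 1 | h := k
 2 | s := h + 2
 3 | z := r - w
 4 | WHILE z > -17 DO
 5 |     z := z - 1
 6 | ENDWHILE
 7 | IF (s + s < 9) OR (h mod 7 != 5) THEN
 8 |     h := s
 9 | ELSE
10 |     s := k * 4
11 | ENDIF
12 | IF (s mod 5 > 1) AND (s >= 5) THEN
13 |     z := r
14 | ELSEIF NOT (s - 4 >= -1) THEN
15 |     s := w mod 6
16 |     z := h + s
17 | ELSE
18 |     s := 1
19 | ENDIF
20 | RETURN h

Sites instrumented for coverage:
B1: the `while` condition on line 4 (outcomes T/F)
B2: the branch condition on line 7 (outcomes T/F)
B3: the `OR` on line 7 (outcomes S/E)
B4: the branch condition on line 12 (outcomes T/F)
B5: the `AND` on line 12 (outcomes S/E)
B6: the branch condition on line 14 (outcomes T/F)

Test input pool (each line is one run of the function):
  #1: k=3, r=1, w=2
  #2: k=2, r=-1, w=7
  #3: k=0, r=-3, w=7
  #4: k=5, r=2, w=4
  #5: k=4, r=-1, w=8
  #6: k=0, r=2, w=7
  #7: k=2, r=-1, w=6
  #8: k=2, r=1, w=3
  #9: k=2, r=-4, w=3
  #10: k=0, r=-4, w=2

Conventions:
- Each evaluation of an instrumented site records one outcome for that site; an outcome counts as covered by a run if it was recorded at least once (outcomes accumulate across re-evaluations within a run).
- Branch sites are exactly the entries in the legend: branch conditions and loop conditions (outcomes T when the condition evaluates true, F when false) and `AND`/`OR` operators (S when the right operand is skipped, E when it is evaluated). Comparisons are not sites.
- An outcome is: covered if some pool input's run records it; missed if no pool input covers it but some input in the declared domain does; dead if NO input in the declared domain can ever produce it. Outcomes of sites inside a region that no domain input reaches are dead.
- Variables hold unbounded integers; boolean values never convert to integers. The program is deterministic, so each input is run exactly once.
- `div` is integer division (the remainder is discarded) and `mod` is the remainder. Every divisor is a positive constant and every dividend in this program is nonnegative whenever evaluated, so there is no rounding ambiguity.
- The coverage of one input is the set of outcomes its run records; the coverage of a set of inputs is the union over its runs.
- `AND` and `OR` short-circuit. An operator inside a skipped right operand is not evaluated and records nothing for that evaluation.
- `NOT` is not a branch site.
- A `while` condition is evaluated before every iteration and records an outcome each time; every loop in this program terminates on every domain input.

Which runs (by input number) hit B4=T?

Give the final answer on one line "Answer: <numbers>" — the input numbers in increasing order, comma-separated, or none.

input #1 (k=3, r=1, w=2): misses B4=T
input #2 (k=2, r=-1, w=7): misses B4=T
input #3 (k=0, r=-3, w=7): misses B4=T
input #4 (k=5, r=2, w=4): misses B4=T
input #5 (k=4, r=-1, w=8): misses B4=T
input #6 (k=0, r=2, w=7): misses B4=T
input #7 (k=2, r=-1, w=6): misses B4=T
input #8 (k=2, r=1, w=3): misses B4=T
input #9 (k=2, r=-4, w=3): misses B4=T
input #10 (k=0, r=-4, w=2): misses B4=T

Answer: none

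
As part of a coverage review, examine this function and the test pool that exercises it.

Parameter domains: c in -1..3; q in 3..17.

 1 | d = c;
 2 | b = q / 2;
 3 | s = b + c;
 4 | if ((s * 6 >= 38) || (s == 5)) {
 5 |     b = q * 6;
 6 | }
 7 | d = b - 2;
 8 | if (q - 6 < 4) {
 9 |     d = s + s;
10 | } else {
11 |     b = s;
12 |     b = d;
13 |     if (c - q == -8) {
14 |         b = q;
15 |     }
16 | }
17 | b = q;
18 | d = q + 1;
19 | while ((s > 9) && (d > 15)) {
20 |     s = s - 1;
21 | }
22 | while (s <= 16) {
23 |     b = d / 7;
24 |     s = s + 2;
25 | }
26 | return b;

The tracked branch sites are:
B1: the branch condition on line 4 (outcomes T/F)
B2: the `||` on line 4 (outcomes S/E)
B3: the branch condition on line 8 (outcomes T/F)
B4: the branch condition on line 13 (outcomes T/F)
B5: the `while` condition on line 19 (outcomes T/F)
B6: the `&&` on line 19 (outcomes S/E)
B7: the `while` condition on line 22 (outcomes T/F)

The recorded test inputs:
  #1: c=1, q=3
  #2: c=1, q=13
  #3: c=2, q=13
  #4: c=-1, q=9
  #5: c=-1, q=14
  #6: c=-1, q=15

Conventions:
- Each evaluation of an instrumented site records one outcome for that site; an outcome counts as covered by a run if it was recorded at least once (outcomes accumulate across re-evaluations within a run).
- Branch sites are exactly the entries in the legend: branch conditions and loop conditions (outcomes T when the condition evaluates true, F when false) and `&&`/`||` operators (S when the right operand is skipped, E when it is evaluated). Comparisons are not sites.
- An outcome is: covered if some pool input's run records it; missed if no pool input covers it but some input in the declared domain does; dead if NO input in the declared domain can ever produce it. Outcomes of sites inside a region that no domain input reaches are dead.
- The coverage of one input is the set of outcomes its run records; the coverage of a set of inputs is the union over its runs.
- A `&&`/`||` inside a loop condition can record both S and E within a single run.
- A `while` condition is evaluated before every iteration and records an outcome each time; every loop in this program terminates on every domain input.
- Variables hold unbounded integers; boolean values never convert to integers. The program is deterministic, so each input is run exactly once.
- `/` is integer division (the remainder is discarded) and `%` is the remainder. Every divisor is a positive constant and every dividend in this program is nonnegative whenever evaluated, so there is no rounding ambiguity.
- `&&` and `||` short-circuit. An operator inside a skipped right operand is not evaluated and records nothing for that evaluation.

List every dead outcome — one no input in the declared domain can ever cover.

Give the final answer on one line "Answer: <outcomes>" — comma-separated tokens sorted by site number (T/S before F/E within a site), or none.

checking every outcome against all 75 domain inputs:
  reachable outcomes have witnesses, e.g. B1=T (e.g. c=-1, q=12), B1=F (e.g. c=-1, q=3), B2=S (e.g. c=-1, q=16), B2=E (e.g. c=-1, q=3)

Answer: none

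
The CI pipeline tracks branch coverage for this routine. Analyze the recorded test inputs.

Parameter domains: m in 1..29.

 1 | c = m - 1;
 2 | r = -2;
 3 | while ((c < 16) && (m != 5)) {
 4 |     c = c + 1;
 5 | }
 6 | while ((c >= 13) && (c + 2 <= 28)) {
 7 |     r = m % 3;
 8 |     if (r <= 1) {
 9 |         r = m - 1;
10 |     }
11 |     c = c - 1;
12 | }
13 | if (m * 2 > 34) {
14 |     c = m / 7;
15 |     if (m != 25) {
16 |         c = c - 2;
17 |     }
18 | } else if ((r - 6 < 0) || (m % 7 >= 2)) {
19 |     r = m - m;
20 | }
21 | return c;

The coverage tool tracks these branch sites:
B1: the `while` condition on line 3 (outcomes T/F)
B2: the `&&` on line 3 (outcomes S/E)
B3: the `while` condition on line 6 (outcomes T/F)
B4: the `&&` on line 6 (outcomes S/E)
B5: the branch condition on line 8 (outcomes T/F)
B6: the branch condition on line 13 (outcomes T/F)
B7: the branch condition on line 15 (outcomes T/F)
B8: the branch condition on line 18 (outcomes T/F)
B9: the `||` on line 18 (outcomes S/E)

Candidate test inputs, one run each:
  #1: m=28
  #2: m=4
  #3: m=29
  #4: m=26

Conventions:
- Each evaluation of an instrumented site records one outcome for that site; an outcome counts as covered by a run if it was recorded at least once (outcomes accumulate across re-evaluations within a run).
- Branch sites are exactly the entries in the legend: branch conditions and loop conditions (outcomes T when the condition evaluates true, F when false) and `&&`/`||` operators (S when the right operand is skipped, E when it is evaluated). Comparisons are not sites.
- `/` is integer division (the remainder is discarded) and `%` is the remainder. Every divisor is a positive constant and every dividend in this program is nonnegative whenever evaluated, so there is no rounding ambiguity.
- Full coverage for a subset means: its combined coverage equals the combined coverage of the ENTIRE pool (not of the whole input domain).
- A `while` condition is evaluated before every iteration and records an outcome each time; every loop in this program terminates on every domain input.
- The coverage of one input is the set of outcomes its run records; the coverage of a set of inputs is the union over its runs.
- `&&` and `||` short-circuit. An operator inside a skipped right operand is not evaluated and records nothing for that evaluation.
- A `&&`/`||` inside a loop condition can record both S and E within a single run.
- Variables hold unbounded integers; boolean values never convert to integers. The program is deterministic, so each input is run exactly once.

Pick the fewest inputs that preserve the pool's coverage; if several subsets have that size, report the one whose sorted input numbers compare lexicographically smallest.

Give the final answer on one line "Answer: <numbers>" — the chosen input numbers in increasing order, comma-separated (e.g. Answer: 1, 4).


#1 (m=28) -> B2->S, B1->F, B4->E, B3->F, B6->T, B7->T; covered: B1=F, B2=S, B3=F, B4=E, B6=T, B7=T
#2 (m=4) -> B2->E, B1->T, B2->E, B1->T, B2->E, B1->T, B2->E, B1->T, B2->E, B1->T, B2->E, B1->T, B2->E, B1->T, ...; covered: B1=T, B1=F, B2=S, B2=E, B3=T, B3=F, B4=S, B4=E, B5=T, B6=F, B8=T, B9=S
#3 (m=29) -> B2->S, B1->F, B4->E, B3->F, B6->T, B7->T; covered: B1=F, B2=S, B3=F, B4=E, B6=T, B7=T
#4 (m=26) -> B2->S, B1->F, B4->E, B3->T, B5->F, B4->E, B3->T, B5->F, B4->E, B3->T, B5->F, B4->E, B3->T, B5->F, ...; covered: B1=F, B2=S, B3=T, B3=F, B4=S, B4=E, B5=F, B6=T, B7=T
the full pool covers 15 outcomes: B1=T, B1=F, B2=S, B2=E, B3=T, B3=F, B4=S, B4=E, B5=T, B5=F, B6=T, B6=F, B7=T, B8=T, B9=S
no size-1 subset reaches all 15 outcomes (best union: 12/15)
at size 2, {2, 4} reaches all 15 outcomes; every lexicographically earlier size-2 subset fails
Answer: 2, 4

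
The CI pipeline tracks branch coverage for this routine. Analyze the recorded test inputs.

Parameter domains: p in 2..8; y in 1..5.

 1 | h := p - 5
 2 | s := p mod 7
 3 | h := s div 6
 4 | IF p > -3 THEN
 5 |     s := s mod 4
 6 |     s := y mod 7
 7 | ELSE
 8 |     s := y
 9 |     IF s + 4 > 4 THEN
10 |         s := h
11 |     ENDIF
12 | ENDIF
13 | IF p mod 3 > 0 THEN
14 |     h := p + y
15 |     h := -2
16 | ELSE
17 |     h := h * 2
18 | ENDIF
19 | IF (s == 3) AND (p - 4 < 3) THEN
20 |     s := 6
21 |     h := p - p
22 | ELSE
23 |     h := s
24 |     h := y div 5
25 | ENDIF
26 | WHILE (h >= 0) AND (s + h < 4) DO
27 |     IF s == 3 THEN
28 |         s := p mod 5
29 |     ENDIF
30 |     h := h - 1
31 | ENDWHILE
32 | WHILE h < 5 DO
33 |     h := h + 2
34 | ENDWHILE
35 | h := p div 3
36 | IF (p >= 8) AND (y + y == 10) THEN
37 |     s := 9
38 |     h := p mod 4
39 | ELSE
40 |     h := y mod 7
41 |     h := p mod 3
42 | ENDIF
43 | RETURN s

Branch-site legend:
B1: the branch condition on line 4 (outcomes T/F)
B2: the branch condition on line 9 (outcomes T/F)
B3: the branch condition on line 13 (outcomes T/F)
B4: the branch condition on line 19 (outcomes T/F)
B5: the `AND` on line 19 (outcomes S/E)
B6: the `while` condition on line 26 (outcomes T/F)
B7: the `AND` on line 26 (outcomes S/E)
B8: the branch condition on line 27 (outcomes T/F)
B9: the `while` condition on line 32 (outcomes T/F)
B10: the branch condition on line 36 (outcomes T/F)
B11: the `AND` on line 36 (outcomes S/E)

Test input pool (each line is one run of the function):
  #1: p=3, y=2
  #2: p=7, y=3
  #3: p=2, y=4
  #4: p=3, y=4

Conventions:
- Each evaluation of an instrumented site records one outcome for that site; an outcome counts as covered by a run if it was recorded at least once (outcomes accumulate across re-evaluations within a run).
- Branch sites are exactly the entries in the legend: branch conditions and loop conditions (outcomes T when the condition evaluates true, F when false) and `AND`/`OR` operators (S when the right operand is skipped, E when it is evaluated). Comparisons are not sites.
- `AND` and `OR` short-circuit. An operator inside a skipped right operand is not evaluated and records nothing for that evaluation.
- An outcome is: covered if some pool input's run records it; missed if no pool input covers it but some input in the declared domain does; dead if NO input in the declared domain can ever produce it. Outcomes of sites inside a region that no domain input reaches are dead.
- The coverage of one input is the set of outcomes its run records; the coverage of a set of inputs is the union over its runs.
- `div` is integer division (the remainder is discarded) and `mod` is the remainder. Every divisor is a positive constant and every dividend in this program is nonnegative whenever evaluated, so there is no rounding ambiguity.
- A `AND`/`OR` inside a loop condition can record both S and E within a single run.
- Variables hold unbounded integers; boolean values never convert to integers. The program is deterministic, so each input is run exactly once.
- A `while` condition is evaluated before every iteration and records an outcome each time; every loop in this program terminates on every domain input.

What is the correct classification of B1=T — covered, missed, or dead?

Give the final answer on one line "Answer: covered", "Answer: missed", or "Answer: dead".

B1=T is recorded by pool input(s) 1, 2, 3, 4 -> covered

Answer: covered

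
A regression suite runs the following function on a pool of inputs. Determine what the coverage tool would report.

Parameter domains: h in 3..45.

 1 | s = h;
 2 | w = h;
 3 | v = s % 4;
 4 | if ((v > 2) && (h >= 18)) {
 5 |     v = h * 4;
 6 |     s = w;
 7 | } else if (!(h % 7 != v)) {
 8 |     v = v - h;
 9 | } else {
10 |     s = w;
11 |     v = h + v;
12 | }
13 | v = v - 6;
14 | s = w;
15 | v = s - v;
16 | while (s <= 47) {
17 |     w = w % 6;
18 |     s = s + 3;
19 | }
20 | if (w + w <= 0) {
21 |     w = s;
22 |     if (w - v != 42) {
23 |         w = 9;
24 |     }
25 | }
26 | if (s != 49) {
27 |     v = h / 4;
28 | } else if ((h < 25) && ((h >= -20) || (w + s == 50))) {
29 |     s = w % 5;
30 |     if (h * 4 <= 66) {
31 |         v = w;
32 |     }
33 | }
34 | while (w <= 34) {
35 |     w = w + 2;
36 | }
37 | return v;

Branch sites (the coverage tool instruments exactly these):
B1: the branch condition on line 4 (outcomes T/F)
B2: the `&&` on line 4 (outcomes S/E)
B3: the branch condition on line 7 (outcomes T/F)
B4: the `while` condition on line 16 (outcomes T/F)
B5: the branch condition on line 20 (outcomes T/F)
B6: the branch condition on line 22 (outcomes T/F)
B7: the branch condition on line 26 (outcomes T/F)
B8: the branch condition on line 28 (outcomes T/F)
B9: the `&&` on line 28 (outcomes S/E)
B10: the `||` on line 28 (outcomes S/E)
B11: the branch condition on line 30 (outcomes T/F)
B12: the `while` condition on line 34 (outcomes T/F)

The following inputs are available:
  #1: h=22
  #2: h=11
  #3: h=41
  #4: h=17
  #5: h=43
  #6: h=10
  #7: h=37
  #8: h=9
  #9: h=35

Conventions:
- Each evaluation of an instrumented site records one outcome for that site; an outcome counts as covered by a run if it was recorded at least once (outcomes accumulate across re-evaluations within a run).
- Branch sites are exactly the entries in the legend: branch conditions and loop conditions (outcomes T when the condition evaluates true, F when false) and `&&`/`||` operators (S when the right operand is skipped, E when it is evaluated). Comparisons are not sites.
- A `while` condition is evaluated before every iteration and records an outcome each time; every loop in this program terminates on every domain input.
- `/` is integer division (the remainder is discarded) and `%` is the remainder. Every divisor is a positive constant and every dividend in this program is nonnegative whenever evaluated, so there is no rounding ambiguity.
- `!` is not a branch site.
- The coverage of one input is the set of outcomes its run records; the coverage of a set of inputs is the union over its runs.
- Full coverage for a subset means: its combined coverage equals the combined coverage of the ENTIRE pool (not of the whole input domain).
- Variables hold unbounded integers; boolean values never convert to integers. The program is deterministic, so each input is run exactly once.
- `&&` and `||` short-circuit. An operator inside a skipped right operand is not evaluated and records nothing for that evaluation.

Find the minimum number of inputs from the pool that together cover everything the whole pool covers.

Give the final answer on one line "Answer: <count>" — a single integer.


input #1, h=22: events B2->S, B1->F, B3->F, B4->T, B4->T, B4->T, B4->T, B4->T, B4->T, B4->T, B4->T, B4->T, B4->F, B5->F, ...; outcomes B1=F, B2=S, B3=F, B4=T, B4=F, B5=F, B7=F, B8=T, B9=E, B10=S, B11=F, B12=T, B12=F
input #2, h=11: events B2->E, B1->F, B3->F, B4->T, B4->T, B4->T, B4->T, B4->T, B4->T, B4->T, B4->T, B4->T, B4->T, B4->T, ...; outcomes B1=F, B2=E, B3=F, B4=T, B4=F, B5=F, B7=T, B12=T, B12=F
input #3, h=41: events B2->S, B1->F, B3->F, B4->T, B4->T, B4->T, B4->F, B5->F, B7->T, B12->T, B12->T, B12->T, B12->T, B12->T, ...; outcomes B1=F, B2=S, B3=F, B4=T, B4=F, B5=F, B7=T, B12=T, B12=F
input #4, h=17: events B2->S, B1->F, B3->F, B4->T, B4->T, B4->T, B4->T, B4->T, B4->T, B4->T, B4->T, B4->T, B4->T, B4->T, ...; outcomes B1=F, B2=S, B3=F, B4=T, B4=F, B5=F, B7=T, B12=T, B12=F
input #5, h=43: events B2->E, B1->T, B4->T, B4->T, B4->F, B5->F, B7->F, B9->S, B8->F, B12->T, B12->T, B12->T, B12->T, B12->T, ...; outcomes B1=T, B2=E, B4=T, B4=F, B5=F, B7=F, B8=F, B9=S, B12=T, B12=F
input #6, h=10: events B2->S, B1->F, B3->F, B4->T, B4->T, B4->T, B4->T, B4->T, B4->T, B4->T, B4->T, B4->T, B4->T, B4->T, ...; outcomes B1=F, B2=S, B3=F, B4=T, B4=F, B5=F, B7=F, B8=T, B9=E, B10=S, B11=T, B12=T, B12=F
input #7, h=37: events B2->S, B1->F, B3->F, B4->T, B4->T, B4->T, B4->T, B4->F, B5->F, B7->F, B9->S, B8->F, B12->T, B12->T, ...; outcomes B1=F, B2=S, B3=F, B4=T, B4=F, B5=F, B7=F, B8=F, B9=S, B12=T, B12=F
input #8, h=9: events B2->S, B1->F, B3->F, B4->T, B4->T, B4->T, B4->T, B4->T, B4->T, B4->T, B4->T, B4->T, B4->T, B4->T, ...; outcomes B1=F, B2=S, B3=F, B4=T, B4=F, B5=F, B7=T, B12=T, B12=F
input #9, h=35: events B2->E, B1->T, B4->T, B4->T, B4->T, B4->T, B4->T, B4->F, B5->F, B7->T, B12->T, B12->T, B12->T, B12->T, ...; outcomes B1=T, B2=E, B4=T, B4=F, B5=F, B7=T, B12=T, B12=F
together the pool reaches 19 outcomes: B1=T, B1=F, B2=S, B2=E, B3=F, B4=T, B4=F, B5=F, B7=T, B7=F, B8=T, B8=F, B9=S, B9=E, B10=S, B11=T, B11=F, B12=T, B12=F
every size-1 subset falls short of the 19 outcomes (best: 13/19)
every size-2 subset falls short of the 19 outcomes (best: 17/19)
every size-3 subset falls short of the 19 outcomes (best: 18/19)
the canonical winner is {1, 2, 5, 6}: size 4, full 19-outcome coverage, earliest index list among size-4 covers
Answer: 4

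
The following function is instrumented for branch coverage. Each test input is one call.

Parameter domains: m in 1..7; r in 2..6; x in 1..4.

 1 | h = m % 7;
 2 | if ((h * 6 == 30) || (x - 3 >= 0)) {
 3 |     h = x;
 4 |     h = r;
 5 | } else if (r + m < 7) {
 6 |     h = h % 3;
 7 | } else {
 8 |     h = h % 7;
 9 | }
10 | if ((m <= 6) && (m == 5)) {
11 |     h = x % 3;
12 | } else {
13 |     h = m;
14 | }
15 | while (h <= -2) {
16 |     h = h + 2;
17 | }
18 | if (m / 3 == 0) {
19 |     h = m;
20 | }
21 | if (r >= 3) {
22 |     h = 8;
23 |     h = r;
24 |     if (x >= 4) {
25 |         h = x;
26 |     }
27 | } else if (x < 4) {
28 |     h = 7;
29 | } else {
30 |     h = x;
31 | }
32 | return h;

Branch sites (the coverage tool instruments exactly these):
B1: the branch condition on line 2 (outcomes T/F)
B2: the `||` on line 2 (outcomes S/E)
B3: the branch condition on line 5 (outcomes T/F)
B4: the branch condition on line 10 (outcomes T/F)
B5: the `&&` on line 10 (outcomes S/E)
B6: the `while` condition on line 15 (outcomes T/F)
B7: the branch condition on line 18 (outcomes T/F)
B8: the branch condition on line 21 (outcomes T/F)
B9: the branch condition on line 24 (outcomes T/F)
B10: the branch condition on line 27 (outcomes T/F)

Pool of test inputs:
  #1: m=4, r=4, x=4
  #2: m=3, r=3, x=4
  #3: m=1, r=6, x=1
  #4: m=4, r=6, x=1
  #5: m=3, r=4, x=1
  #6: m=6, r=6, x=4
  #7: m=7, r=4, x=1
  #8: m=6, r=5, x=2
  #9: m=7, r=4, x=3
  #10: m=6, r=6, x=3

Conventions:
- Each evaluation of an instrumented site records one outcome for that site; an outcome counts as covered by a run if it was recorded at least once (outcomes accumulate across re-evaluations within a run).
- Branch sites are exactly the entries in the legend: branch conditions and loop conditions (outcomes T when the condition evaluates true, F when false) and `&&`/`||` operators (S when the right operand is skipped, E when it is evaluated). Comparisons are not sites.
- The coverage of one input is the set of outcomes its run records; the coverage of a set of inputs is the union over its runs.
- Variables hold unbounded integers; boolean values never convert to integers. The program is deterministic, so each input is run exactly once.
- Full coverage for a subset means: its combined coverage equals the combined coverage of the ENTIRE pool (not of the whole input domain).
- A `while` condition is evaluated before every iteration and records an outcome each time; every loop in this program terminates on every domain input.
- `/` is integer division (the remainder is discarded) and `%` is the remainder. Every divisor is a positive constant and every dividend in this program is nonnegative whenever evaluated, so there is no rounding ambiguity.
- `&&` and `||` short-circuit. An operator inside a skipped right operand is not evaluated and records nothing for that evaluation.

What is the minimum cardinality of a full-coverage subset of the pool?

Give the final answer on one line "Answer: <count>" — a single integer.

run #1 (m=4, r=4, x=4) records B1=T, B2=E, B4=F, B5=E, B6=F, B7=F, B8=T, B9=T
run #2 (m=3, r=3, x=4) records B1=T, B2=E, B4=F, B5=E, B6=F, B7=F, B8=T, B9=T
run #3 (m=1, r=6, x=1) records B1=F, B2=E, B3=F, B4=F, B5=E, B6=F, B7=T, B8=T, B9=F
run #4 (m=4, r=6, x=1) records B1=F, B2=E, B3=F, B4=F, B5=E, B6=F, B7=F, B8=T, B9=F
run #5 (m=3, r=4, x=1) records B1=F, B2=E, B3=F, B4=F, B5=E, B6=F, B7=F, B8=T, B9=F
run #6 (m=6, r=6, x=4) records B1=T, B2=E, B4=F, B5=E, B6=F, B7=F, B8=T, B9=T
run #7 (m=7, r=4, x=1) records B1=F, B2=E, B3=F, B4=F, B5=S, B6=F, B7=F, B8=T, B9=F
run #8 (m=6, r=5, x=2) records B1=F, B2=E, B3=F, B4=F, B5=E, B6=F, B7=F, B8=T, B9=F
run #9 (m=7, r=4, x=3) records B1=T, B2=E, B4=F, B5=S, B6=F, B7=F, B8=T, B9=F
run #10 (m=6, r=6, x=3) records B1=T, B2=E, B4=F, B5=E, B6=F, B7=F, B8=T, B9=F
together the pool reaches 13 outcomes: B1=T, B1=F, B2=E, B3=F, B4=F, B5=S, B5=E, B6=F, B7=T, B7=F, B8=T, B9=T, B9=F
size 1 is not enough: best union over all size-1 subsets is 9/13
size 2 is not enough: best union over all size-2 subsets is 12/13
the canonical winner is {1, 3, 7}: size 3, full 13-outcome coverage, earliest index list among size-3 covers

Answer: 3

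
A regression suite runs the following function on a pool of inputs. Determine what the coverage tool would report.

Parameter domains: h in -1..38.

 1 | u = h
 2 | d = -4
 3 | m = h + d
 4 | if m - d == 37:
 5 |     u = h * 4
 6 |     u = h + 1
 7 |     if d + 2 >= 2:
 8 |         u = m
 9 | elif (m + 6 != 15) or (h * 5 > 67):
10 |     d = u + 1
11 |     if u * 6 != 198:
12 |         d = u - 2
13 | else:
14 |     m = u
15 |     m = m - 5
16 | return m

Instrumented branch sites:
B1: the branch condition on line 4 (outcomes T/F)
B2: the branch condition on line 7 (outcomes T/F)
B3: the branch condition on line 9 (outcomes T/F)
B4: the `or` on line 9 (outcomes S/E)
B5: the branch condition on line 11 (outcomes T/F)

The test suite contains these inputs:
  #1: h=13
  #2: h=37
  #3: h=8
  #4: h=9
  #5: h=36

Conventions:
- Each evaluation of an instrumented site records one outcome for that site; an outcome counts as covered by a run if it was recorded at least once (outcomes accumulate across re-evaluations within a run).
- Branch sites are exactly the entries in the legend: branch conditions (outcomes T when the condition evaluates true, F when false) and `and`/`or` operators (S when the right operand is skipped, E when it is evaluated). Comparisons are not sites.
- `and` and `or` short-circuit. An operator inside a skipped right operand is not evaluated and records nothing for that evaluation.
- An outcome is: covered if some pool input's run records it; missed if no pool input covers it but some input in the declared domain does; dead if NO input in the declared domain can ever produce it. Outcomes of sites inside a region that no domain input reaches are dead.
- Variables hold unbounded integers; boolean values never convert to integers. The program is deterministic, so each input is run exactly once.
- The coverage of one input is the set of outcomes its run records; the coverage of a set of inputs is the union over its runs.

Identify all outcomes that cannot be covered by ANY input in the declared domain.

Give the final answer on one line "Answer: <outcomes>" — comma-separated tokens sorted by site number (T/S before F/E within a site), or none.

sweeping the full domain (40 inputs) for each outcome:
  B2=T: unreachable across the whole domain -> dead
  reachable outcomes have witnesses, e.g. B1=T (e.g. h=37), B1=F (e.g. h=-1), B2=F (e.g. h=37), B3=T (e.g. h=-1)

Answer: B2=T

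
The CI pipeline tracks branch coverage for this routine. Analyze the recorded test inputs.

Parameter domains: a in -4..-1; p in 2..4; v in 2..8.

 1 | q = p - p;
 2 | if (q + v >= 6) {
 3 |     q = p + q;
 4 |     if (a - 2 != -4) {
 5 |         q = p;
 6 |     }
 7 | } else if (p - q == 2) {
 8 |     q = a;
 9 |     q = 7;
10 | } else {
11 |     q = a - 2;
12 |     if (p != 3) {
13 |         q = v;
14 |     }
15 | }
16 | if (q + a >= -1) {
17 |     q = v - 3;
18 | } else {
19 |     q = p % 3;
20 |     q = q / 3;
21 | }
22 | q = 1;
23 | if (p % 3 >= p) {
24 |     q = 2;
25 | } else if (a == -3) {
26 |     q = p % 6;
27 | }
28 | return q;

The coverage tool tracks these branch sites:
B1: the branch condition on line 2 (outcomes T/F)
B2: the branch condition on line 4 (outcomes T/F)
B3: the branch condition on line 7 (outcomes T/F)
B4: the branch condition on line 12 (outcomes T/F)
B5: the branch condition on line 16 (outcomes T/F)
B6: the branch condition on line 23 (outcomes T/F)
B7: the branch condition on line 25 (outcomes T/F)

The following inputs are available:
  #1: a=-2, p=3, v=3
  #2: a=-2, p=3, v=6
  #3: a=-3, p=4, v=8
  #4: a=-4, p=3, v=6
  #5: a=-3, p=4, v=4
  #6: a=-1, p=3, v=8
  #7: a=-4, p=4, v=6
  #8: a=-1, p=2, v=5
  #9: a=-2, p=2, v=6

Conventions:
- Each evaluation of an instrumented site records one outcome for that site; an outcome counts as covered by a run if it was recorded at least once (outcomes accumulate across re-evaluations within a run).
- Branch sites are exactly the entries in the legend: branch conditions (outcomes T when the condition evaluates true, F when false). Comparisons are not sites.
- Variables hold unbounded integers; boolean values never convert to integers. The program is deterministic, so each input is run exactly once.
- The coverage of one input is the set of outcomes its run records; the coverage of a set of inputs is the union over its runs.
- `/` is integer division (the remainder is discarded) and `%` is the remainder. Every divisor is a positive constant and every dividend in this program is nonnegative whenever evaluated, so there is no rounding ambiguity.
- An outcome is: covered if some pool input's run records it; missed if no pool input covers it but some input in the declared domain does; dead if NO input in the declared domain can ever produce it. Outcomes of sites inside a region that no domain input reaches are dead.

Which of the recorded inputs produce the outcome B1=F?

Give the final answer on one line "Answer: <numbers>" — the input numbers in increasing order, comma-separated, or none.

input #1 (a=-2, p=3, v=3): hits B1=F
input #2 (a=-2, p=3, v=6): never hits B1=F
input #3 (a=-3, p=4, v=8): never hits B1=F
input #4 (a=-4, p=3, v=6): never hits B1=F
input #5 (a=-3, p=4, v=4): hits B1=F
input #6 (a=-1, p=3, v=8): never hits B1=F
input #7 (a=-4, p=4, v=6): never hits B1=F
input #8 (a=-1, p=2, v=5): hits B1=F
input #9 (a=-2, p=2, v=6): never hits B1=F

Answer: 1, 5, 8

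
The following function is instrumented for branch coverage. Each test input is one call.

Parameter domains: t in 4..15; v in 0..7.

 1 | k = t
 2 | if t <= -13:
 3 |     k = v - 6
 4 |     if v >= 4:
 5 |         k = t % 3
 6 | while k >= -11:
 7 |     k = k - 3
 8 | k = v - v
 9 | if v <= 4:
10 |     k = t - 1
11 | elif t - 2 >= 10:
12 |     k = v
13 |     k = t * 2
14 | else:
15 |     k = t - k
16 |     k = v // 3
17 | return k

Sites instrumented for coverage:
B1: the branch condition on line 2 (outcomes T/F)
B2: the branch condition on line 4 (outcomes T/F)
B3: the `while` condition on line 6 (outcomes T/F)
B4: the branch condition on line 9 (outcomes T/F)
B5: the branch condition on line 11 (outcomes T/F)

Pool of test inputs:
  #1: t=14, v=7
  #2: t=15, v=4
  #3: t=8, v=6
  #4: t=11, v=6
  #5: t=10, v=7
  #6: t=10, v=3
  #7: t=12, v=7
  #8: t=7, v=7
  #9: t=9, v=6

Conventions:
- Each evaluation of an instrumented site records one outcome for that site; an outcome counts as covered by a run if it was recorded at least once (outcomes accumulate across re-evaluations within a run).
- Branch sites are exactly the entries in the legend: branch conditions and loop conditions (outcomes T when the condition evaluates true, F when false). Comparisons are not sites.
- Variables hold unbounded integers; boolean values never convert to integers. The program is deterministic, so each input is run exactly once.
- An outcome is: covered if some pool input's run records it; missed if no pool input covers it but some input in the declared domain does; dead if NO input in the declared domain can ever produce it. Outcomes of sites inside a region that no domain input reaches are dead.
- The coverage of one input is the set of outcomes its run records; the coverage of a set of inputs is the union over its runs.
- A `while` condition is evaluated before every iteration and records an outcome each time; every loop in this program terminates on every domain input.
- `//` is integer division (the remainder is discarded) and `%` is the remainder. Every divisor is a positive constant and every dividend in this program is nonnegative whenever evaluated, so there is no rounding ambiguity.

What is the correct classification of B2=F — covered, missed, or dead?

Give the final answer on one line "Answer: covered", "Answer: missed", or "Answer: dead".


no pool input records B2=F
checking all 96 inputs in the declared domain: B2=F is never recorded -> dead
Answer: dead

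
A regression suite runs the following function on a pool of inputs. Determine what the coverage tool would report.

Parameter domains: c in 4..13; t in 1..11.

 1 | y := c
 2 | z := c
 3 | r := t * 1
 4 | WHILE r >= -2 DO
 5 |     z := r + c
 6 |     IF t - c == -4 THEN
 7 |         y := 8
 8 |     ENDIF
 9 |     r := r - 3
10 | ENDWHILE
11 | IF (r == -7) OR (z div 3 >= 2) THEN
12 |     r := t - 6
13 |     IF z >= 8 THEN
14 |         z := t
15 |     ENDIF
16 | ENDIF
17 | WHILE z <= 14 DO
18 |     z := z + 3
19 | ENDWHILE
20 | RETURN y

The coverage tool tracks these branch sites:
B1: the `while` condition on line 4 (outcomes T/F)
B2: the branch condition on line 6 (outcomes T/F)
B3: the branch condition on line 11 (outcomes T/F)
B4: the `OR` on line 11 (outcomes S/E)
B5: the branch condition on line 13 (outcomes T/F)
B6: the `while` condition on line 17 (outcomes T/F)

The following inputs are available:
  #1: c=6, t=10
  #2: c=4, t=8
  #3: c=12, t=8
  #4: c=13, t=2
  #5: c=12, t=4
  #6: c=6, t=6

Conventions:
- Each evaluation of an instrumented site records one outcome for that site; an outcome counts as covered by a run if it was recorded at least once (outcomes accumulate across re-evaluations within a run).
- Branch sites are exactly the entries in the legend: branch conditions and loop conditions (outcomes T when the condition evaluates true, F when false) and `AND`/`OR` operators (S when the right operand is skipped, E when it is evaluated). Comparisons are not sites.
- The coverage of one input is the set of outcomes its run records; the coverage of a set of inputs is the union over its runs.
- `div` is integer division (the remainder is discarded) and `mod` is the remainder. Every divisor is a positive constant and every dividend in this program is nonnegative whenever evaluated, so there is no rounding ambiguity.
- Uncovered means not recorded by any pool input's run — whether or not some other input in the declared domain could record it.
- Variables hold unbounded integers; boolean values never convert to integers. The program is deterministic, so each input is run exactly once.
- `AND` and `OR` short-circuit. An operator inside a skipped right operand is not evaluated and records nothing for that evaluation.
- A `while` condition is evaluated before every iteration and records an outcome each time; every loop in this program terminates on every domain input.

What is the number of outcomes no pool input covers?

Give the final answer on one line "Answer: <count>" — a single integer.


test 1 (c=6, t=10) hits B1=T, B1=F, B2=F, B3=F, B4=E, B6=T, B6=F
test 2 (c=4, t=8) hits B1=T, B1=F, B2=F, B3=F, B4=E, B6=T, B6=F
test 3 (c=12, t=8) hits B1=T, B1=F, B2=T, B3=T, B4=E, B5=T, B6=T, B6=F
test 4 (c=13, t=2) hits B1=T, B1=F, B2=F, B3=T, B4=E, B5=T, B6=T, B6=F
test 5 (c=12, t=4) hits B1=T, B1=F, B2=F, B3=T, B4=E, B5=T, B6=T, B6=F
test 6 (c=6, t=6) hits B1=T, B1=F, B2=F, B3=T, B4=E, B5=F, B6=T, B6=F
union over the pool: B1=T, B1=F, B2=T, B2=F, B3=T, B3=F, B4=E, B5=T, B5=F, B6=T, B6=F
uncovered (1 of 12): B4=S
Answer: 1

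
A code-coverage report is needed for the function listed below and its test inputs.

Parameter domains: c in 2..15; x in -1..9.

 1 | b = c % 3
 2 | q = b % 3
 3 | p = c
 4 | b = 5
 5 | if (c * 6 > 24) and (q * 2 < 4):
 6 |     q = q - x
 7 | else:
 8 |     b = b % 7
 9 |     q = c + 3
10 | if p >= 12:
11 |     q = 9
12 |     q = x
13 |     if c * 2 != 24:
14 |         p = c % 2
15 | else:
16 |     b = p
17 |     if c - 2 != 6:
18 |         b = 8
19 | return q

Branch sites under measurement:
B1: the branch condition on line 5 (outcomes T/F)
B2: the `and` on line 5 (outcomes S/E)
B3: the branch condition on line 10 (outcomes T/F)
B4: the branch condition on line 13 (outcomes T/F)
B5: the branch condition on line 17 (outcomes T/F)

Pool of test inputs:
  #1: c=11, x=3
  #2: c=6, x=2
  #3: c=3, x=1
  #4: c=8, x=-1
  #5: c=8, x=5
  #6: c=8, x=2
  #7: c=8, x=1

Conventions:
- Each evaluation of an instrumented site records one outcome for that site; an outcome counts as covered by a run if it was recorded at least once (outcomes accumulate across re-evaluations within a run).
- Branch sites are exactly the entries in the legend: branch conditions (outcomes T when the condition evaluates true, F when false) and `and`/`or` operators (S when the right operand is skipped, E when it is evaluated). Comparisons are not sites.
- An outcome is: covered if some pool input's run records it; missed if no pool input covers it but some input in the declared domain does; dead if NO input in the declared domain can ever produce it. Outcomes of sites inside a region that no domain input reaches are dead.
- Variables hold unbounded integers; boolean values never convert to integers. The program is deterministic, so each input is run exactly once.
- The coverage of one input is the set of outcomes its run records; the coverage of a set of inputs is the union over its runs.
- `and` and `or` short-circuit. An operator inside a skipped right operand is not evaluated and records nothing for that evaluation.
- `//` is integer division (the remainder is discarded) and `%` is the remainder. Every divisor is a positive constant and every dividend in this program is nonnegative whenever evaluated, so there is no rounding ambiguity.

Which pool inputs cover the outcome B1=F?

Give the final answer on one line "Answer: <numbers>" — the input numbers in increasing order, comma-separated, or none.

input #1 (c=11, x=3): hits B1=F
input #2 (c=6, x=2): never hits B1=F
input #3 (c=3, x=1): hits B1=F
input #4 (c=8, x=-1): hits B1=F
input #5 (c=8, x=5): hits B1=F
input #6 (c=8, x=2): hits B1=F
input #7 (c=8, x=1): hits B1=F

Answer: 1, 3, 4, 5, 6, 7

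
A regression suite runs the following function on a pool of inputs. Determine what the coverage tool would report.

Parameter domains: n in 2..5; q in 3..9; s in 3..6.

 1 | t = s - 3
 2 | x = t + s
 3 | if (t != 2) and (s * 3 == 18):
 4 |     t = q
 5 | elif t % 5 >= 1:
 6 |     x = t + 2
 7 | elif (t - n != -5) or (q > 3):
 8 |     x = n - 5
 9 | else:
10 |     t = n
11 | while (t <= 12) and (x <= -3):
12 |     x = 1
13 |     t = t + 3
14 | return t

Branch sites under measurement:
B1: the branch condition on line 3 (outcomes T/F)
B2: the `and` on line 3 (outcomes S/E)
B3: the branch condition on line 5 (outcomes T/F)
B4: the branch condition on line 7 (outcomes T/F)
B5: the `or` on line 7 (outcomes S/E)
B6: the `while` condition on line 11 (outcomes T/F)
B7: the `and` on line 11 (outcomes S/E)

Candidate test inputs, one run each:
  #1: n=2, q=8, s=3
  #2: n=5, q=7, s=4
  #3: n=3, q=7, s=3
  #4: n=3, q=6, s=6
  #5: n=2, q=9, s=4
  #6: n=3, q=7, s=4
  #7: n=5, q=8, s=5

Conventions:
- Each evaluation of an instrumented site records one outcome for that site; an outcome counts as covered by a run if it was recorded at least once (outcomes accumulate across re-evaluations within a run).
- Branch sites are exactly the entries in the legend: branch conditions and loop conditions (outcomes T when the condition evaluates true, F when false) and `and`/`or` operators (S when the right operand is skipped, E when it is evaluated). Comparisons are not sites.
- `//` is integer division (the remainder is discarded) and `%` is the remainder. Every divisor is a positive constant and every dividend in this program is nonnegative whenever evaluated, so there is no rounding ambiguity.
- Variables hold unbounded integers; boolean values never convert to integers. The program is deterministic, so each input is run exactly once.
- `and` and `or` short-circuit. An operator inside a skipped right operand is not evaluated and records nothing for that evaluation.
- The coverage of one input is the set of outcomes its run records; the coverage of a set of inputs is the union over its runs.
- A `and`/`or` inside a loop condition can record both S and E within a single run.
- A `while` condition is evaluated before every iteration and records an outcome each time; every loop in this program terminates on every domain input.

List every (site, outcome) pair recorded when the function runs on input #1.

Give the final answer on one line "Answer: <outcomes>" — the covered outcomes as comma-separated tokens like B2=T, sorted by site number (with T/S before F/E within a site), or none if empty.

Simulating input #1 (n=2, q=8, s=3) step by step:
  B2->E, B1->F, B3->F, B5->S, B4->T, B7->E, B6->T, B7->E, B6->F
as a set, this run covers: B1=F, B2=E, B3=F, B4=T, B5=S, B6=T, B6=F, B7=E

Answer: B1=F, B2=E, B3=F, B4=T, B5=S, B6=T, B6=F, B7=E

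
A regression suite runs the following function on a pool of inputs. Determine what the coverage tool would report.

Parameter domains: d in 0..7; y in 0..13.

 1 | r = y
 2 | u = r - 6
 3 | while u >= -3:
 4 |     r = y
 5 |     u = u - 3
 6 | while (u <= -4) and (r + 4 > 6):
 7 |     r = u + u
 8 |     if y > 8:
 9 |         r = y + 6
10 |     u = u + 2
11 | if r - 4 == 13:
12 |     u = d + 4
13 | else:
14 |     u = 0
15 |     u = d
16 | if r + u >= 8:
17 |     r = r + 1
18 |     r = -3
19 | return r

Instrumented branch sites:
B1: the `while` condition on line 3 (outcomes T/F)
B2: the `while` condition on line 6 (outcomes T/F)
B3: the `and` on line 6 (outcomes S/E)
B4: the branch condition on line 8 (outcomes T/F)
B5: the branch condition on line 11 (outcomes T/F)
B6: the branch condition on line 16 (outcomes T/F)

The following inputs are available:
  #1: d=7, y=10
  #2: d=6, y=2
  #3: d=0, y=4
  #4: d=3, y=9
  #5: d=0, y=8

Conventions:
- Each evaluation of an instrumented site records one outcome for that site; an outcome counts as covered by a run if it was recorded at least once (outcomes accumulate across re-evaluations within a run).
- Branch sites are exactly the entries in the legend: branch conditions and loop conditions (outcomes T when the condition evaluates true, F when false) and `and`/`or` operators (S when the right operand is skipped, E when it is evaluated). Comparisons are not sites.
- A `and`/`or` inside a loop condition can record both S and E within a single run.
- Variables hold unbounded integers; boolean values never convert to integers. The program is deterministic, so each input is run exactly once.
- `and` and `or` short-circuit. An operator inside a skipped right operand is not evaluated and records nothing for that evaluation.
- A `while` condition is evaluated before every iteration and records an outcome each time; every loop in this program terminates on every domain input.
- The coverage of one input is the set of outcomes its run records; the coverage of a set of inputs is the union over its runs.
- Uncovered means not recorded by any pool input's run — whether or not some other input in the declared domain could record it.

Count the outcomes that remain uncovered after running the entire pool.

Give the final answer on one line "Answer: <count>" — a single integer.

test 1 (d=7, y=10) fires B1->T, B1->T, B1->T, B1->F, B3->E, B2->T, B4->T, B3->S, B2->F, B5->F, B6->T; hits B1=T, B1=F, B2=T, B2=F, B3=S, B3=E, B4=T, B5=F, B6=T
test 2 (d=6, y=2) fires B1->F, B3->E, B2->F, B5->F, B6->T; hits B1=F, B2=F, B3=E, B5=F, B6=T
test 3 (d=0, y=4) fires B1->T, B1->F, B3->E, B2->T, B4->F, B3->S, B2->F, B5->F, B6->F; hits B1=T, B1=F, B2=T, B2=F, B3=S, B3=E, B4=F, B5=F, B6=F
test 4 (d=3, y=9) fires B1->T, B1->T, B1->T, B1->F, B3->E, B2->T, B4->T, B3->E, B2->T, B4->T, B3->S, B2->F, B5->F, B6->T; hits B1=T, B1=F, B2=T, B2=F, B3=S, B3=E, B4=T, B5=F, B6=T
test 5 (d=0, y=8) fires B1->T, B1->T, B1->F, B3->E, B2->T, B4->F, B3->S, B2->F, B5->F, B6->F; hits B1=T, B1=F, B2=T, B2=F, B3=S, B3=E, B4=F, B5=F, B6=F
union over the pool: B1=T, B1=F, B2=T, B2=F, B3=S, B3=E, B4=T, B4=F, B5=F, B6=T, B6=F
uncovered (1 of 12): B5=T

Answer: 1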